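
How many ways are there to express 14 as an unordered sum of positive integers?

There are 135 such partitions.

135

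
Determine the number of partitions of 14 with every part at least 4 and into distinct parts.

4

Enumerating:
14
4+10
5+9
6+8
That's 4 in total.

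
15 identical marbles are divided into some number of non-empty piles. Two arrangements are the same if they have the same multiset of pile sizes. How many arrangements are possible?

176

There are 176 such partitions.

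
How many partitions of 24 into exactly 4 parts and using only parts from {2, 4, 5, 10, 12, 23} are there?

4

They are:
12 + 5 + 5 + 2
12 + 4 + 4 + 4
10 + 10 + 2 + 2
10 + 5 + 5 + 4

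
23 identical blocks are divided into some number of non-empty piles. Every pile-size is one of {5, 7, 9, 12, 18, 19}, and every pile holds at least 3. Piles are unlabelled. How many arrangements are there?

3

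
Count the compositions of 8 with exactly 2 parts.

Place 1 bars in the 7 internal gaps of a row of 8 dots: C(7,1) = 7.

7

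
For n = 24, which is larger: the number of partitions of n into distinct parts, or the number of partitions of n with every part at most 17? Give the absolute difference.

1423

Partitions of 24 into distinct parts: 122.
Partitions of 24 with every part at most 17: 1545.
|122 − 1545| = 1423.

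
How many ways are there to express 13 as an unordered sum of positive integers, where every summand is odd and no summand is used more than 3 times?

Listing the qualifying partitions of 13:
13
1 + 1 + 11
1 + 3 + 9
1 + 5 + 7
3 + 3 + 7
1 + 1 + 1 + 3 + 7
3 + 5 + 5
1 + 1 + 1 + 5 + 5
1 + 1 + 3 + 3 + 5

9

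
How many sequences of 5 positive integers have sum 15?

1001

By stars and bars with positive parts, the count is C(14,4) = 1001.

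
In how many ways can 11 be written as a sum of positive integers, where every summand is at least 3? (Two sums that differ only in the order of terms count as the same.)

Enumerating:
11
8 + 3
7 + 4
6 + 5
5 + 3 + 3
4 + 4 + 3
That's 6 in total.

6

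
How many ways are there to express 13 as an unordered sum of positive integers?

101

A full systematic count gives 101.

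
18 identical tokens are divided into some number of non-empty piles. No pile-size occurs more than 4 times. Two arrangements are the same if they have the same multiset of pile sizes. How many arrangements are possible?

Enumerating by decreasing first part gives 262 partitions in all.

262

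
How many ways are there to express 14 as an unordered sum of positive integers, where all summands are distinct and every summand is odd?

3

Listing the qualifying partitions of 14:
13+1
11+3
9+5
Counting gives 3.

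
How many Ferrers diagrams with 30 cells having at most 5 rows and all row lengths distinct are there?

268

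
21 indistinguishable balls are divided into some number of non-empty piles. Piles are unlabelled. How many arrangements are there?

792

Enumerating by decreasing first part gives 792 partitions in all.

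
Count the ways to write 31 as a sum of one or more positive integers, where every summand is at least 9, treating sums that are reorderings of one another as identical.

Enumerating:
31
22+9
21+10
20+11
19+12
18+13
17+14
16+15
13+9+9
12+10+9
11+11+9
11+10+10

12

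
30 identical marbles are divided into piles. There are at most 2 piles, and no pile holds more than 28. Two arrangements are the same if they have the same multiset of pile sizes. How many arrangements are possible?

They are:
28, 2
27, 3
26, 4
25, 5
24, 6
23, 7
22, 8
21, 9
20, 10
19, 11
18, 12
17, 13
16, 14
15, 15
That's 14 in total.

14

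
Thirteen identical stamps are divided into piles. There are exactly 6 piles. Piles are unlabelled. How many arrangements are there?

14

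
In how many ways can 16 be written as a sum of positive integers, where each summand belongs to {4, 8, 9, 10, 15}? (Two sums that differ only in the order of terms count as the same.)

3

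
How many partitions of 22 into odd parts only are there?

Direct enumeration gives 89 partitions.

89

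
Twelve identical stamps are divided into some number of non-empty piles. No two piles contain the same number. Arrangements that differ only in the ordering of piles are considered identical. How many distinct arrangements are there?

15

The partitions of 12 that satisfy the conditions:
12
1, 11
2, 10
3, 9
1, 2, 9
4, 8
1, 3, 8
5, 7
1, 4, 7
2, 3, 7
1, 5, 6
2, 4, 6
1, 2, 3, 6
3, 4, 5
1, 2, 4, 5
Counting gives 15.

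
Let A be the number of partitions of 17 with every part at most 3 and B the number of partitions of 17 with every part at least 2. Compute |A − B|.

33

Partitions of 17 with every part at most 3: 33.
Partitions of 17 with every part at least 2: 66.
|33 − 66| = 33.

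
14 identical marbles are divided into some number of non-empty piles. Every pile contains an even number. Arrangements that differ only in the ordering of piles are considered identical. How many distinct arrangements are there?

15

The partitions of 14 that satisfy the conditions:
14
12 + 2
10 + 4
10 + 2 + 2
8 + 6
8 + 4 + 2
8 + 2 + 2 + 2
6 + 6 + 2
6 + 4 + 4
6 + 4 + 2 + 2
6 + 2 + 2 + 2 + 2
4 + 4 + 4 + 2
4 + 4 + 2 + 2 + 2
4 + 2 + 2 + 2 + 2 + 2
2 + 2 + 2 + 2 + 2 + 2 + 2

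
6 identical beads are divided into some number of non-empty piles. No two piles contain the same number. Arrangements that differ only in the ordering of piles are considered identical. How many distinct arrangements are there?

4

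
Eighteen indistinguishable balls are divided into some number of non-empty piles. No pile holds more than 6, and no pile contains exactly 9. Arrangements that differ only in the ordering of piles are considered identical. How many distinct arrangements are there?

Systematic enumeration (by largest part, then next-largest, …) yields 199.

199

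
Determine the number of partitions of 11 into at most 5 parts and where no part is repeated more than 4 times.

37

There are too many to list fully; the first 12 (by largest part) are:
11
10,1
9,2
9,1,1
8,3
8,2,1
8,1,1,1
7,4
7,3,1
7,2,2
7,2,1,1
7,1,1,1,1
…and 25 more, for 37 total.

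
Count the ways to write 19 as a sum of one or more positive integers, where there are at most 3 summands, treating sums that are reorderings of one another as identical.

A partial list (first 12 by largest part):
19
18,1
17,2
17,1,1
16,3
16,2,1
15,4
15,3,1
15,2,2
14,5
14,4,1
14,3,2
…and 28 more, for 40 total.

40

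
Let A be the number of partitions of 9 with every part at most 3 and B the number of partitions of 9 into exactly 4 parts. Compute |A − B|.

6

Partitions of 9 with every part at most 3: 12.
Partitions of 9 into exactly 4 parts: 6.
|12 − 6| = 6.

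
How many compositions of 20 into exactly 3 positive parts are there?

Place 2 bars in the 19 internal gaps of a row of 20 dots: C(19,2) = 171.

171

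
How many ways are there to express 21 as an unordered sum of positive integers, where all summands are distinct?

76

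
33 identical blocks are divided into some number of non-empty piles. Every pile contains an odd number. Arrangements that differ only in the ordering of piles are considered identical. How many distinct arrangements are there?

There are 448 such partitions.

448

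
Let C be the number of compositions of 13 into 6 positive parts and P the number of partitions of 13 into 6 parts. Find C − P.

Compositions: C(12,5) = 792.
Partitions of 13 into exactly 6 parts: 14.
Difference: 792 − 14 = 778.

778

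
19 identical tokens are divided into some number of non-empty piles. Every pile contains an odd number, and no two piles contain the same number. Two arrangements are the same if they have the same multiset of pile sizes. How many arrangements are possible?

6

Enumerating:
19
15+3+1
13+5+1
11+7+1
11+5+3
9+7+3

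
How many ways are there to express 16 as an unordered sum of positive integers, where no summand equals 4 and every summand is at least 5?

6

They are:
16
11, 5
10, 6
9, 7
8, 8
6, 5, 5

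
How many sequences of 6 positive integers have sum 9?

A composition of 9 into 6 positive parts is chosen by placing 5 dividers among the 8 gaps between 9 units: C(8,5) = 56.

56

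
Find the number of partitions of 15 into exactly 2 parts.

They are:
14,1
13,2
12,3
11,4
10,5
9,6
8,7

7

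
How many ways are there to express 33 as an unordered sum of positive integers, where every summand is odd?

Direct enumeration gives 448 partitions.

448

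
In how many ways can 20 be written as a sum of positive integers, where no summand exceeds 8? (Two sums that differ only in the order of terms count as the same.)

434

There are 434 such partitions.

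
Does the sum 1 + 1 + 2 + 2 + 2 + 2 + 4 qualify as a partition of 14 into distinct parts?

The parts sum to 14, and the condition 'all summands are distinct' is violated.

No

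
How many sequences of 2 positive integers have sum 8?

Equivalently, choose which 1 of the 7 gaps become plus signs: C(7,1) = 7.

7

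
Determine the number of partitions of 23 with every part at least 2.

253

Enumerating by decreasing first part gives 253 partitions in all.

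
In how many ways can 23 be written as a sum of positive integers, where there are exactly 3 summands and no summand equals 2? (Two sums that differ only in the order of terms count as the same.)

There are too many to list fully; the first 12 (by largest part) are:
21+1+1
19+3+1
18+4+1
17+5+1
17+3+3
16+6+1
16+4+3
15+7+1
15+5+3
15+4+4
14+8+1
14+6+3
…and 22 more, for 34 total.

34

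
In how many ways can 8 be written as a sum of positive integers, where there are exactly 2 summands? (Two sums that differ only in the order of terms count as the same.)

They are:
7,1
6,2
5,3
4,4
Counting gives 4.

4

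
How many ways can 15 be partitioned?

176

Systematic enumeration (by largest part, then next-largest, …) yields 176.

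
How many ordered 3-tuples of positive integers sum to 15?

By stars and bars with positive parts, the count is C(14,2) = 91.

91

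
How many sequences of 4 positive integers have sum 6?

10

A composition of 6 into 4 positive parts is chosen by placing 3 dividers among the 5 gaps between 6 units: C(5,3) = 10.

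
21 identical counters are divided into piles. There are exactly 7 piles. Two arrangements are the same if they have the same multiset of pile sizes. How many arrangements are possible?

There are 105 such partitions.

105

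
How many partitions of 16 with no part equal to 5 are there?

Enumerating by decreasing first part gives 175 partitions in all.

175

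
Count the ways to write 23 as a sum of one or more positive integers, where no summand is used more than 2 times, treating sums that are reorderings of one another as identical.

355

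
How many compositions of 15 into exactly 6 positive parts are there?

Equivalently, choose which 5 of the 14 gaps become plus signs: C(14,5) = 2002.

2002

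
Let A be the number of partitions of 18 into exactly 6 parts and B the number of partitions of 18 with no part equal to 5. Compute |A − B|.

Partitions of 18 into exactly 6 parts: 58.
Partitions of 18 with no part equal to 5: 284.
|58 − 284| = 226.

226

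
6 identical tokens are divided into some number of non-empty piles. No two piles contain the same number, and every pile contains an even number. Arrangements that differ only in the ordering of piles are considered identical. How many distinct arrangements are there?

Enumerating:
6
2,4
Counting gives 2.

2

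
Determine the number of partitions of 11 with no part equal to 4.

41

There are too many to list fully; the first 12 (by largest part) are:
11
10+1
9+2
9+1+1
8+3
8+2+1
8+1+1+1
7+3+1
7+2+2
7+2+1+1
7+1+1+1+1
6+5
…and 29 more, for 41 total.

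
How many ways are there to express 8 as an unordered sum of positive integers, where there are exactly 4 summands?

They are:
1+1+1+5
1+1+2+4
1+1+3+3
1+2+2+3
2+2+2+2

5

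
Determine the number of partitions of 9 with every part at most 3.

The partitions of 9 that satisfy the conditions:
3, 3, 3
3, 3, 2, 1
3, 3, 1, 1, 1
3, 2, 2, 2
3, 2, 2, 1, 1
3, 2, 1, 1, 1, 1
3, 1, 1, 1, 1, 1, 1
2, 2, 2, 2, 1
2, 2, 2, 1, 1, 1
2, 2, 1, 1, 1, 1, 1
2, 1, 1, 1, 1, 1, 1, 1
1, 1, 1, 1, 1, 1, 1, 1, 1
That's 12 in total.

12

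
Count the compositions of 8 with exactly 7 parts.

By stars and bars with positive parts, the count is C(7,6) = 7.

7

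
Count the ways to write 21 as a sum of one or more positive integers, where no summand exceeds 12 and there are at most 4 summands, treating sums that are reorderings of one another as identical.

Systematic enumeration (by largest part, then next-largest, …) yields 79.

79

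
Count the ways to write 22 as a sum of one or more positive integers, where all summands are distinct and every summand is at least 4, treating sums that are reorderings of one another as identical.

17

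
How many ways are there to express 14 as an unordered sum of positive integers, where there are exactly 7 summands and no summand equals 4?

Listing the qualifying partitions of 14:
8+1+1+1+1+1+1
7+2+1+1+1+1+1
6+3+1+1+1+1+1
6+2+2+1+1+1+1
5+3+2+1+1+1+1
5+2+2+2+1+1+1
3+3+3+2+1+1+1
3+3+2+2+2+1+1
3+2+2+2+2+2+1
2+2+2+2+2+2+2
Counting gives 10.

10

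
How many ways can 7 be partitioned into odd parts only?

Listing the qualifying partitions of 7:
7
5,1,1
3,3,1
3,1,1,1,1
1,1,1,1,1,1,1

5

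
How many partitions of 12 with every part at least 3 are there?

Listing the qualifying partitions of 12:
12
9, 3
8, 4
7, 5
6, 6
6, 3, 3
5, 4, 3
4, 4, 4
3, 3, 3, 3

9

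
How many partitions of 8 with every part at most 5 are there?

Enumerating:
5+3
5+2+1
5+1+1+1
4+4
4+3+1
4+2+2
4+2+1+1
4+1+1+1+1
3+3+2
3+3+1+1
3+2+2+1
3+2+1+1+1
3+1+1+1+1+1
2+2+2+2
2+2+2+1+1
2+2+1+1+1+1
2+1+1+1+1+1+1
1+1+1+1+1+1+1+1

18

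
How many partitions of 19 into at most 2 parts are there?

They are:
19
1+18
2+17
3+16
4+15
5+14
6+13
7+12
8+11
9+10
Counting gives 10.

10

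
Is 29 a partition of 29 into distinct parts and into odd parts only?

Yes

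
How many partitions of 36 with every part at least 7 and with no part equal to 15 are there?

A partial list (first 12 by largest part):
36
29, 7
28, 8
27, 9
26, 10
25, 11
24, 12
23, 13
22, 14
22, 7, 7
21, 8, 7
20, 16
…and 38 more, for 50 total.

50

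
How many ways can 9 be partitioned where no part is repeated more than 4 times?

25

Listing the qualifying partitions of 9:
9
1 + 8
2 + 7
1 + 1 + 7
3 + 6
1 + 2 + 6
1 + 1 + 1 + 6
4 + 5
1 + 3 + 5
2 + 2 + 5
1 + 1 + 2 + 5
1 + 1 + 1 + 1 + 5
1 + 4 + 4
2 + 3 + 4
1 + 1 + 3 + 4
1 + 2 + 2 + 4
1 + 1 + 1 + 2 + 4
3 + 3 + 3
1 + 2 + 3 + 3
1 + 1 + 1 + 3 + 3
2 + 2 + 2 + 3
1 + 1 + 2 + 2 + 3
1 + 1 + 1 + 1 + 2 + 3
1 + 2 + 2 + 2 + 2
1 + 1 + 1 + 2 + 2 + 2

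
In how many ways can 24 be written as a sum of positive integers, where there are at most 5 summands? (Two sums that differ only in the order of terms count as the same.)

Systematic enumeration (by largest part, then next-largest, …) yields 333.

333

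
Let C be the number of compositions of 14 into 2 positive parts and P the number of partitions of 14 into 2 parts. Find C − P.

6

Ordered (compositions into 2 parts): C(13,1) = 13.
Partitions of 14 into exactly 2 parts: 7.
Difference: 13 − 7 = 6.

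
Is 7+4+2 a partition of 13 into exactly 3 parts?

The parts sum to 13, and the condition 'there are exactly 3 summands' holds.

Yes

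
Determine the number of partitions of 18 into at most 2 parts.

They are:
18
1+17
2+16
3+15
4+14
5+13
6+12
7+11
8+10
9+9
That's 10 in total.

10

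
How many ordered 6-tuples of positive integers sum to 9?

Place 5 bars in the 8 internal gaps of a row of 9 dots: C(8,5) = 56.

56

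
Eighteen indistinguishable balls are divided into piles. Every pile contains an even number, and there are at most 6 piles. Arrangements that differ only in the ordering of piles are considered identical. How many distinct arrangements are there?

26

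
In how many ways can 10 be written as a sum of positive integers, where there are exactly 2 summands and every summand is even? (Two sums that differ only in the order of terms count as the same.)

The partitions of 10 that satisfy the conditions:
8,2
6,4

2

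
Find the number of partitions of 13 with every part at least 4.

5

Enumerating:
13
9 + 4
8 + 5
7 + 6
5 + 4 + 4
Counting gives 5.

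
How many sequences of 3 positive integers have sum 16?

Equivalently, choose which 2 of the 15 gaps become plus signs: C(15,2) = 105.

105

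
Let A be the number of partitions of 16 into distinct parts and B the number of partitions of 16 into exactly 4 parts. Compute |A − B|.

Partitions of 16 into distinct parts: 32.
Partitions of 16 into exactly 4 parts: 34.
|32 − 34| = 2.

2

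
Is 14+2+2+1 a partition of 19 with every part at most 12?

No

The parts sum to 19, and the condition 'no summand exceeds 12' is violated.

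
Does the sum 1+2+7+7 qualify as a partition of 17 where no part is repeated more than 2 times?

The parts sum to 17, and the condition 'no summand is used more than 2 times' holds.

Yes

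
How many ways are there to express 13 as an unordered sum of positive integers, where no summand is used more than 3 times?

A partial list (first 12 by largest part):
13
12, 1
11, 2
11, 1, 1
10, 3
10, 2, 1
10, 1, 1, 1
9, 4
9, 3, 1
9, 2, 2
9, 2, 1, 1
8, 5
…and 52 more, for 64 total.

64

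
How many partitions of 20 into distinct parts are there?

There are too many to list fully; the first 12 (by largest part) are:
20
19+1
18+2
17+3
17+2+1
16+4
16+3+1
15+5
15+4+1
15+3+2
14+6
14+5+1
…and 52 more, for 64 total.

64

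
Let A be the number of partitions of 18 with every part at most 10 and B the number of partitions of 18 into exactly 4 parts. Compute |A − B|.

293

Partitions of 18 with every part at most 10: 340.
Partitions of 18 into exactly 4 parts: 47.
|340 − 47| = 293.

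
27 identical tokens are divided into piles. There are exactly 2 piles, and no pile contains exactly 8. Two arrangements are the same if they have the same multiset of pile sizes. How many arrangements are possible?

12

The partitions of 27 that satisfy the conditions:
26 + 1
25 + 2
24 + 3
23 + 4
22 + 5
21 + 6
20 + 7
18 + 9
17 + 10
16 + 11
15 + 12
14 + 13
That's 12 in total.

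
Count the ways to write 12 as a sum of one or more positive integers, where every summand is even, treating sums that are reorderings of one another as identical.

They are:
12
10+2
8+4
8+2+2
6+6
6+4+2
6+2+2+2
4+4+4
4+4+2+2
4+2+2+2+2
2+2+2+2+2+2

11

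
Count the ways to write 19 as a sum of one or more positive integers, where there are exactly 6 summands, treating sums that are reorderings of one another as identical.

Systematic enumeration (by largest part, then next-largest, …) yields 71.

71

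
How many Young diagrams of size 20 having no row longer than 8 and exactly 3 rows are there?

4

They are:
8,8,4
8,7,5
8,6,6
7,7,6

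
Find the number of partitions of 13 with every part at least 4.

5

The partitions of 13 that satisfy the conditions:
13
9, 4
8, 5
7, 6
5, 4, 4
Counting gives 5.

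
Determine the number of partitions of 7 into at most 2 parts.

They are:
7
6,1
5,2
4,3
Counting gives 4.

4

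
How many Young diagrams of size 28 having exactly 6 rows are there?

A full systematic count gives 391.

391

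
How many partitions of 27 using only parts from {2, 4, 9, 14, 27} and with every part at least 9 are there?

2

Enumerating:
27
9,9,9
Counting gives 2.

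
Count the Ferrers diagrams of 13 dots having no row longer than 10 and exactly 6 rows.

Listing the qualifying partitions of 13:
8, 1, 1, 1, 1, 1
7, 2, 1, 1, 1, 1
6, 3, 1, 1, 1, 1
6, 2, 2, 1, 1, 1
5, 4, 1, 1, 1, 1
5, 3, 2, 1, 1, 1
5, 2, 2, 2, 1, 1
4, 4, 2, 1, 1, 1
4, 3, 3, 1, 1, 1
4, 3, 2, 2, 1, 1
4, 2, 2, 2, 2, 1
3, 3, 3, 2, 1, 1
3, 3, 2, 2, 2, 1
3, 2, 2, 2, 2, 2

14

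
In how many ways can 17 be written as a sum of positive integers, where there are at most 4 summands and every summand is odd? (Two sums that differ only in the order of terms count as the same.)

9

Enumerating:
17
1, 1, 15
1, 3, 13
1, 5, 11
3, 3, 11
1, 7, 9
3, 5, 9
3, 7, 7
5, 5, 7
That's 9 in total.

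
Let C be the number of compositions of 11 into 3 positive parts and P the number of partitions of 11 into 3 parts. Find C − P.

35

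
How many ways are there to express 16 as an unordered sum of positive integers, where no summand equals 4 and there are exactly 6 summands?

22

The partitions of 16 that satisfy the conditions:
11+1+1+1+1+1
10+2+1+1+1+1
9+3+1+1+1+1
9+2+2+1+1+1
8+3+2+1+1+1
8+2+2+2+1+1
7+5+1+1+1+1
7+3+3+1+1+1
7+3+2+2+1+1
7+2+2+2+2+1
6+6+1+1+1+1
6+5+2+1+1+1
6+3+3+2+1+1
6+3+2+2+2+1
6+2+2+2+2+2
5+5+3+1+1+1
5+5+2+2+1+1
5+3+3+3+1+1
5+3+3+2+2+1
5+3+2+2+2+2
3+3+3+3+3+1
3+3+3+3+2+2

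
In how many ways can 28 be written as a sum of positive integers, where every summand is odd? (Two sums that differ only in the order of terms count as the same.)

There are 222 such partitions.

222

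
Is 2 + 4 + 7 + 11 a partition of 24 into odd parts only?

The parts sum to 24, and the condition 'every summand is odd' is violated.

No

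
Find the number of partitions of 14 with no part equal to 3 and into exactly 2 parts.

6

They are:
13+1
12+2
10+4
9+5
8+6
7+7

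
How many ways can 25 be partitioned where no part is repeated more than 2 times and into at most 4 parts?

177

There are 177 such partitions.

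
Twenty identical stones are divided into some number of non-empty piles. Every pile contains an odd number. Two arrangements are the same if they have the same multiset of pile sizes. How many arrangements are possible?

64

There are too many to list fully; the first 12 (by largest part) are:
1, 19
3, 17
1, 1, 1, 17
5, 15
1, 1, 3, 15
1, 1, 1, 1, 1, 15
7, 13
1, 1, 5, 13
1, 3, 3, 13
1, 1, 1, 1, 3, 13
1, 1, 1, 1, 1, 1, 1, 13
9, 11
…and 52 more, for 64 total.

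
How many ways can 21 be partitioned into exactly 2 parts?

Listing the qualifying partitions of 21:
20, 1
19, 2
18, 3
17, 4
16, 5
15, 6
14, 7
13, 8
12, 9
11, 10

10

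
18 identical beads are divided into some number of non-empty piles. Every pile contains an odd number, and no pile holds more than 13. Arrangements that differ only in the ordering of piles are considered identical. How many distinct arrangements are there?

There are too many to list fully; the first 12 (by largest part) are:
5,13
1,1,3,13
1,1,1,1,1,13
7,11
1,1,5,11
1,3,3,11
1,1,1,1,3,11
1,1,1,1,1,1,1,11
9,9
1,1,7,9
1,3,5,9
1,1,1,1,5,9
…and 31 more, for 43 total.

43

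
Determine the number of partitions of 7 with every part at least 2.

4

They are:
7
5+2
4+3
3+2+2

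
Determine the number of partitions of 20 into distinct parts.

A partial list (first 12 by largest part):
20
19 + 1
18 + 2
17 + 3
17 + 2 + 1
16 + 4
16 + 3 + 1
15 + 5
15 + 4 + 1
15 + 3 + 2
14 + 6
14 + 5 + 1
…and 52 more, for 64 total.

64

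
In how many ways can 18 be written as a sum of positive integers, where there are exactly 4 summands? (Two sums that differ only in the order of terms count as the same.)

47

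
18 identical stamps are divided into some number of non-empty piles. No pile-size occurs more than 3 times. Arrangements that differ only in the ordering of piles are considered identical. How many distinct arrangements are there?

208

There are 208 such partitions.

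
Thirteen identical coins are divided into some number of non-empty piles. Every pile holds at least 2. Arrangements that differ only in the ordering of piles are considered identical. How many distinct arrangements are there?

24

They are:
13
11 + 2
10 + 3
9 + 4
9 + 2 + 2
8 + 5
8 + 3 + 2
7 + 6
7 + 4 + 2
7 + 3 + 3
7 + 2 + 2 + 2
6 + 5 + 2
6 + 4 + 3
6 + 3 + 2 + 2
5 + 5 + 3
5 + 4 + 4
5 + 4 + 2 + 2
5 + 3 + 3 + 2
5 + 2 + 2 + 2 + 2
4 + 4 + 3 + 2
4 + 3 + 3 + 3
4 + 3 + 2 + 2 + 2
3 + 3 + 3 + 2 + 2
3 + 2 + 2 + 2 + 2 + 2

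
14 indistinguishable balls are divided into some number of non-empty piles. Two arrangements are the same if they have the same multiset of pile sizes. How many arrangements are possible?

135

There are 135 such partitions.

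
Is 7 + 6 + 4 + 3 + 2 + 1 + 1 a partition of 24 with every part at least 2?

The parts sum to 24, and the condition 'every summand is at least 2' is violated.

No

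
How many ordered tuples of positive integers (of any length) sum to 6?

32

There are 5 gaps and each independently is a cut or not, giving 2^5 = 32.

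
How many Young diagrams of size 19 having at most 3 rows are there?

40

There are too many to list fully; the first 12 (by largest part) are:
19
18, 1
17, 2
17, 1, 1
16, 3
16, 2, 1
15, 4
15, 3, 1
15, 2, 2
14, 5
14, 4, 1
14, 3, 2
…and 28 more, for 40 total.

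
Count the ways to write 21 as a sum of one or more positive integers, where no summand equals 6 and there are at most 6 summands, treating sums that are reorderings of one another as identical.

247

Systematic enumeration (by largest part, then next-largest, …) yields 247.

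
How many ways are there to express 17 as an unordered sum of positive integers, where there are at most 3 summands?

33

A partial list (first 12 by largest part):
17
16,1
15,2
15,1,1
14,3
14,2,1
13,4
13,3,1
13,2,2
12,5
12,4,1
12,3,2
…and 21 more, for 33 total.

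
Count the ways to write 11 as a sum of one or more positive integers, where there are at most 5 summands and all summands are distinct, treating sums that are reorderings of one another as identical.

12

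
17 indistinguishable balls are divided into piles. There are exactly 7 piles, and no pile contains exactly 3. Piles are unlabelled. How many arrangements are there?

18

The partitions of 17 that satisfy the conditions:
1,1,1,1,1,1,11
1,1,1,1,1,2,10
1,1,1,1,2,2,9
1,1,1,1,1,4,8
1,1,1,2,2,2,8
1,1,1,1,1,5,7
1,1,1,1,2,4,7
1,1,2,2,2,2,7
1,1,1,1,1,6,6
1,1,1,1,2,5,6
1,1,1,2,2,4,6
1,2,2,2,2,2,6
1,1,1,2,2,5,5
1,1,1,1,4,4,5
1,1,2,2,2,4,5
2,2,2,2,2,2,5
1,1,1,2,4,4,4
1,2,2,2,2,4,4
Counting gives 18.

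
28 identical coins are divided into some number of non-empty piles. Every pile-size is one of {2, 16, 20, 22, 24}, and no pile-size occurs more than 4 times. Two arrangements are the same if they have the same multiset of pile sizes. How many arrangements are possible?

The partitions of 28 that satisfy the conditions:
2+2+24
2+2+2+22
2+2+2+2+20

3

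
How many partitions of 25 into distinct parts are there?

A full systematic count gives 142.

142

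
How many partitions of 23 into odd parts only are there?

104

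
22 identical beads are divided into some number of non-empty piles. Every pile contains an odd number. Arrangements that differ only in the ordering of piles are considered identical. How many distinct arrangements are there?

89

Enumerating by decreasing first part gives 89 partitions in all.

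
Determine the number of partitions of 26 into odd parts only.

Systematic enumeration (by largest part, then next-largest, …) yields 165.

165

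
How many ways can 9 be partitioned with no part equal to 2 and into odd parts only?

The partitions of 9 that satisfy the conditions:
9
7+1+1
5+3+1
5+1+1+1+1
3+3+3
3+3+1+1+1
3+1+1+1+1+1+1
1+1+1+1+1+1+1+1+1
That's 8 in total.

8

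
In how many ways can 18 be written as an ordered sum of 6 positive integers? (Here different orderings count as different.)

6188

By stars and bars with positive parts, the count is C(17,5) = 6188.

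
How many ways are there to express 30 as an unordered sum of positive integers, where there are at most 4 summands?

Direct enumeration gives 297 partitions.

297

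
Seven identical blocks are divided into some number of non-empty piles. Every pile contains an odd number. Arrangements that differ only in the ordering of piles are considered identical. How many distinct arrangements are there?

Listing the qualifying partitions of 7:
7
1 + 1 + 5
1 + 3 + 3
1 + 1 + 1 + 1 + 3
1 + 1 + 1 + 1 + 1 + 1 + 1
That's 5 in total.

5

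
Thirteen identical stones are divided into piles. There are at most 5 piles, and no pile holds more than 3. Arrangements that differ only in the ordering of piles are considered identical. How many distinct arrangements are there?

The partitions of 13 that satisfy the conditions:
3 + 3 + 3 + 3 + 1
3 + 3 + 3 + 2 + 2

2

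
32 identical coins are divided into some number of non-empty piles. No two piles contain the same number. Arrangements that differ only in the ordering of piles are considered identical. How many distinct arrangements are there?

390

Systematic enumeration (by largest part, then next-largest, …) yields 390.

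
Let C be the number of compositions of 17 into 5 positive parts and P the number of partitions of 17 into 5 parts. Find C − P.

1773

Compositions: C(16,4) = 1820.
Partitions of 17 into exactly 5 parts: 47.
Difference: 1820 − 47 = 1773.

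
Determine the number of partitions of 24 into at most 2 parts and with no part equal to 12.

12

Listing the qualifying partitions of 24:
24
23,1
22,2
21,3
20,4
19,5
18,6
17,7
16,8
15,9
14,10
13,11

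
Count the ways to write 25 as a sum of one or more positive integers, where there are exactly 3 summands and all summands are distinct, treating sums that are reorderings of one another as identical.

40

A partial list (first 12 by largest part):
22, 2, 1
21, 3, 1
20, 4, 1
20, 3, 2
19, 5, 1
19, 4, 2
18, 6, 1
18, 5, 2
18, 4, 3
17, 7, 1
17, 6, 2
17, 5, 3
…and 28 more, for 40 total.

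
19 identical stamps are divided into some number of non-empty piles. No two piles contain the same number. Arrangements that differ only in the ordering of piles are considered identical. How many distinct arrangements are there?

54

A partial list (first 12 by largest part):
19
18 + 1
17 + 2
16 + 3
16 + 2 + 1
15 + 4
15 + 3 + 1
14 + 5
14 + 4 + 1
14 + 3 + 2
13 + 6
13 + 5 + 1
…and 42 more, for 54 total.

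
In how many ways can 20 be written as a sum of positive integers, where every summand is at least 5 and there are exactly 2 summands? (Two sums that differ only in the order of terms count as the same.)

6

They are:
15,5
14,6
13,7
12,8
11,9
10,10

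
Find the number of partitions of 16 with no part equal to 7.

A full systematic count gives 201.

201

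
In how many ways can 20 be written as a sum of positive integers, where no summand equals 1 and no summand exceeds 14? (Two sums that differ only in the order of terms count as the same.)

130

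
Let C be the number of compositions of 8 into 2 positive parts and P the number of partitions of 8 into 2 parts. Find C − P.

3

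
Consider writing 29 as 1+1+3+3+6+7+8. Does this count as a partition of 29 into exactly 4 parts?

The parts sum to 29, and the condition 'there are exactly 4 summands' is violated.

No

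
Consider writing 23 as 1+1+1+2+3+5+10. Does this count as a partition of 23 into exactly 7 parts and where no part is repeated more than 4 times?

The parts sum to 23, and the condition 'there are exactly 7 summands' holds; the condition 'no summand is used more than 4 times' holds.

Yes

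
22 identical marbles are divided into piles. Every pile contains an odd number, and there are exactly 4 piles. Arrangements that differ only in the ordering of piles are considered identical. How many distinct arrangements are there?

Enumerating:
1,1,1,19
1,1,3,17
1,1,5,15
1,3,3,15
1,1,7,13
1,3,5,13
3,3,3,13
1,1,9,11
1,3,7,11
1,5,5,11
3,3,5,11
1,3,9,9
1,5,7,9
3,3,7,9
3,5,5,9
1,7,7,7
3,5,7,7
5,5,5,7

18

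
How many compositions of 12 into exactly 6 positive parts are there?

By stars and bars with positive parts, the count is C(11,5) = 462.

462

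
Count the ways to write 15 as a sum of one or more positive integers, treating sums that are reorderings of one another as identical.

176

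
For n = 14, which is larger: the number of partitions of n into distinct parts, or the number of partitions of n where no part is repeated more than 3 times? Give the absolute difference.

60

Partitions of 14 into distinct parts: 22.
Partitions of 14 where no part is repeated more than 3 times: 82.
|22 − 82| = 60.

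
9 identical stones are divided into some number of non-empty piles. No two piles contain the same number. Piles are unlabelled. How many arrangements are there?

8

The partitions of 9 that satisfy the conditions:
9
8 + 1
7 + 2
6 + 3
6 + 2 + 1
5 + 4
5 + 3 + 1
4 + 3 + 2
That's 8 in total.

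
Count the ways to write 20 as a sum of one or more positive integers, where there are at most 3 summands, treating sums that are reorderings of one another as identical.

44

There are too many to list fully; the first 12 (by largest part) are:
20
1, 19
2, 18
1, 1, 18
3, 17
1, 2, 17
4, 16
1, 3, 16
2, 2, 16
5, 15
1, 4, 15
2, 3, 15
…and 32 more, for 44 total.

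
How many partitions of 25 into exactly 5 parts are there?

Enumerating by decreasing first part gives 192 partitions in all.

192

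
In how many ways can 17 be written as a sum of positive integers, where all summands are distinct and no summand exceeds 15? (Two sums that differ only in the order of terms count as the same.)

36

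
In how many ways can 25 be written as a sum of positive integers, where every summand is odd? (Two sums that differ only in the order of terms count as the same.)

142

Enumerating by decreasing first part gives 142 partitions in all.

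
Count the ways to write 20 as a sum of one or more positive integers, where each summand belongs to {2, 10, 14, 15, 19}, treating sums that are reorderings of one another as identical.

The partitions of 20 that satisfy the conditions:
14 + 2 + 2 + 2
10 + 10
10 + 2 + 2 + 2 + 2 + 2
2 + 2 + 2 + 2 + 2 + 2 + 2 + 2 + 2 + 2

4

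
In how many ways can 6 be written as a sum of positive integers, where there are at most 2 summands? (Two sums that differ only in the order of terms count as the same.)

4

They are:
6
5, 1
4, 2
3, 3
That's 4 in total.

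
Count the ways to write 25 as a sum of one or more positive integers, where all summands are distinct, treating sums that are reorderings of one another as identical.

Direct enumeration gives 142 partitions.

142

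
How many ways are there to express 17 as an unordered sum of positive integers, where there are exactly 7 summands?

38

There are too many to list fully; the first 12 (by largest part) are:
11, 1, 1, 1, 1, 1, 1
10, 2, 1, 1, 1, 1, 1
9, 3, 1, 1, 1, 1, 1
9, 2, 2, 1, 1, 1, 1
8, 4, 1, 1, 1, 1, 1
8, 3, 2, 1, 1, 1, 1
8, 2, 2, 2, 1, 1, 1
7, 5, 1, 1, 1, 1, 1
7, 4, 2, 1, 1, 1, 1
7, 3, 3, 1, 1, 1, 1
7, 3, 2, 2, 1, 1, 1
7, 2, 2, 2, 2, 1, 1
…and 26 more, for 38 total.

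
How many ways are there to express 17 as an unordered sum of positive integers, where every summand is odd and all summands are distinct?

The partitions of 17 that satisfy the conditions:
17
1,3,13
1,5,11
1,7,9
3,5,9
Counting gives 5.

5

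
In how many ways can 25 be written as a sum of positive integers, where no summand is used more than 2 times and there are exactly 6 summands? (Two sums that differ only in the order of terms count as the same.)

A full systematic count gives 117.

117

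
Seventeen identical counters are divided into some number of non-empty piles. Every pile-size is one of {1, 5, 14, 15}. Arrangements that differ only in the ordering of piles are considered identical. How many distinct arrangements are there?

The partitions of 17 that satisfy the conditions:
1,1,15
1,1,1,14
1,1,5,5,5
1,1,1,1,1,1,1,5,5
1,1,1,1,1,1,1,1,1,1,1,1,5
1,1,1,1,1,1,1,1,1,1,1,1,1,1,1,1,1

6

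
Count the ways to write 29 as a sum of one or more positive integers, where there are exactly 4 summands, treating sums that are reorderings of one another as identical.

There are 185 such partitions.

185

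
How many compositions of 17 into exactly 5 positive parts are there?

Equivalently, choose which 4 of the 16 gaps become plus signs: C(16,4) = 1820.

1820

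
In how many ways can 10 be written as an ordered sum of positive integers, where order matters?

There are 9 gaps and each independently is a cut or not, giving 2^9 = 512.

512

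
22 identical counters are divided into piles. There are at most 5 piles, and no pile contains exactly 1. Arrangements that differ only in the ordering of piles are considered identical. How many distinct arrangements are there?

135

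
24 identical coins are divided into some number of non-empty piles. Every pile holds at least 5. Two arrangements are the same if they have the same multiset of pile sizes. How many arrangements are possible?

A partial list (first 12 by largest part):
24
19+5
18+6
17+7
16+8
15+9
14+10
14+5+5
13+11
13+6+5
12+12
12+7+5
…and 14 more, for 26 total.

26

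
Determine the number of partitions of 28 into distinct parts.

222

Enumerating by decreasing first part gives 222 partitions in all.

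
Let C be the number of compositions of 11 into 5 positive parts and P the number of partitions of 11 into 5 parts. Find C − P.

200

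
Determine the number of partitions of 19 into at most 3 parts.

A partial list (first 12 by largest part):
19
18 + 1
17 + 2
17 + 1 + 1
16 + 3
16 + 2 + 1
15 + 4
15 + 3 + 1
15 + 2 + 2
14 + 5
14 + 4 + 1
14 + 3 + 2
…and 28 more, for 40 total.

40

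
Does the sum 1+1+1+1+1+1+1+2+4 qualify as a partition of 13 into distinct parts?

The parts sum to 13, and the condition 'all summands are distinct' is violated.

No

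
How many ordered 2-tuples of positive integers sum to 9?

8

By stars and bars with positive parts, the count is C(8,1) = 8.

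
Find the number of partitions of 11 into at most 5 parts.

37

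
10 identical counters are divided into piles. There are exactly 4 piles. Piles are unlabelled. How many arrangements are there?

9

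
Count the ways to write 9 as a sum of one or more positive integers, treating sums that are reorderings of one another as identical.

A partial list (first 12 by largest part):
9
8 + 1
7 + 2
7 + 1 + 1
6 + 3
6 + 2 + 1
6 + 1 + 1 + 1
5 + 4
5 + 3 + 1
5 + 2 + 2
5 + 2 + 1 + 1
5 + 1 + 1 + 1 + 1
…and 18 more, for 30 total.

30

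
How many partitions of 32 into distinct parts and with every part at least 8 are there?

14

Listing the qualifying partitions of 32:
32
24, 8
23, 9
22, 10
21, 11
20, 12
19, 13
18, 14
17, 15
15, 9, 8
14, 10, 8
13, 11, 8
13, 10, 9
12, 11, 9
Counting gives 14.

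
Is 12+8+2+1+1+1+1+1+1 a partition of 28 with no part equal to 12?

No

The parts sum to 28, and the condition 'no summand equals 12' is violated.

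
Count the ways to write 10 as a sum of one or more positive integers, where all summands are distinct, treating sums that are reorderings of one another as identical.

10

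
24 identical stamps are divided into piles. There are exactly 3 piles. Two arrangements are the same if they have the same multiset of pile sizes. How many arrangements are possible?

48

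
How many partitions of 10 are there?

42

There are too many to list fully; the first 12 (by largest part) are:
10
1,9
2,8
1,1,8
3,7
1,2,7
1,1,1,7
4,6
1,3,6
2,2,6
1,1,2,6
1,1,1,1,6
…and 30 more, for 42 total.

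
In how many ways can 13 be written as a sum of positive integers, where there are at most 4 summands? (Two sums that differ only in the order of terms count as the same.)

39

A partial list (first 12 by largest part):
13
12, 1
11, 2
11, 1, 1
10, 3
10, 2, 1
10, 1, 1, 1
9, 4
9, 3, 1
9, 2, 2
9, 2, 1, 1
8, 5
…and 27 more, for 39 total.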